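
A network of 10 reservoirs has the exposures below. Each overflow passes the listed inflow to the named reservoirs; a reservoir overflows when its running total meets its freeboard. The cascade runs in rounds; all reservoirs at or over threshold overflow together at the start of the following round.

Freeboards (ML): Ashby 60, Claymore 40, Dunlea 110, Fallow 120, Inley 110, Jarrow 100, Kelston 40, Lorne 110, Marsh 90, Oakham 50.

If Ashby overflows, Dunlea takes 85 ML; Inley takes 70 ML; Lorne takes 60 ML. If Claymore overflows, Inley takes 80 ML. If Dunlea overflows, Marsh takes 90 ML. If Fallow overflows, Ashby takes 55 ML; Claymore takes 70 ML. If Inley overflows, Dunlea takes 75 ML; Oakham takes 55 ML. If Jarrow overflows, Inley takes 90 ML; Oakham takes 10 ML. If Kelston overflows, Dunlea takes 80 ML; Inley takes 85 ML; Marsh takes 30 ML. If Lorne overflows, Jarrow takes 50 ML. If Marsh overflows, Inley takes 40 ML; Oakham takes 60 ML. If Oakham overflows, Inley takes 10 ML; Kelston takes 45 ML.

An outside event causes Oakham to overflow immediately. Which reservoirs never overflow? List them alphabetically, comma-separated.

Round 1 — Oakham overflows (initial).
  Inley: +10 → 10 < 110
  Kelston: +45 → 45 ≥ 40
Round 2 — Kelston overflows.
  Dunlea: +80 → 80 < 110
  Inley: +85 → 95 < 110
  Marsh: +30 → 30 < 90
No further overflows.

Ashby, Claymore, Dunlea, Fallow, Inley, Jarrow, Lorne, Marsh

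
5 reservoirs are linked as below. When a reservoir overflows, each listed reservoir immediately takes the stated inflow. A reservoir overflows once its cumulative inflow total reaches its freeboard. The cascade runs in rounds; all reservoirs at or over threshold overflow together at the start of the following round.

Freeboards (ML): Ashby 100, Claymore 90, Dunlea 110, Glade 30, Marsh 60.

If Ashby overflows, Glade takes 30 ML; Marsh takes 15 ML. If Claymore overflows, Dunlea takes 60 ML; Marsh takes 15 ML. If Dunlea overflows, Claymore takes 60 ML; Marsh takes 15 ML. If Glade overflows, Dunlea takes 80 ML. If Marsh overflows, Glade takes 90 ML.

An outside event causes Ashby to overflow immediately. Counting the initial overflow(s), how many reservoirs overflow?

2

Round 1 — Ashby overflows (initial).
  Glade: +30 → 30 ≥ 30
  Marsh: +15 → 15 < 60
Round 2 — Glade overflows.
  Dunlea: +80 → 80 < 110
No further overflows.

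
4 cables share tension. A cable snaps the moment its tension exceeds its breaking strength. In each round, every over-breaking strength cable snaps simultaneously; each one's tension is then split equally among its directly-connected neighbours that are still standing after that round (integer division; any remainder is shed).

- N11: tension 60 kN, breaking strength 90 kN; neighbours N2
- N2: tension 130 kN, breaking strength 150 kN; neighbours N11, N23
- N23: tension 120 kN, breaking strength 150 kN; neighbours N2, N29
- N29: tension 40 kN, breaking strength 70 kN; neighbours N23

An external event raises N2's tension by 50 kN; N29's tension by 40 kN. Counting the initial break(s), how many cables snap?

4

Round 1 — N2 at 180 > 150; N29 at 80 > 70. N2, N29 snap.
  N2 sheds 180 kN to N11, N23: 90 each.
    N11: 60+90 = 150 > 90
    N23: 120+90 = 210 > 150
  N29 sheds 80 kN to N23: 80 each.
    N23: 210+80 = 290 > 150
Round 2 — N11, N23 snap.
  N11 sheds 150 kN: no online neighbours, lost.
  N23 sheds 290 kN: no online neighbours, lost.
No further breaks.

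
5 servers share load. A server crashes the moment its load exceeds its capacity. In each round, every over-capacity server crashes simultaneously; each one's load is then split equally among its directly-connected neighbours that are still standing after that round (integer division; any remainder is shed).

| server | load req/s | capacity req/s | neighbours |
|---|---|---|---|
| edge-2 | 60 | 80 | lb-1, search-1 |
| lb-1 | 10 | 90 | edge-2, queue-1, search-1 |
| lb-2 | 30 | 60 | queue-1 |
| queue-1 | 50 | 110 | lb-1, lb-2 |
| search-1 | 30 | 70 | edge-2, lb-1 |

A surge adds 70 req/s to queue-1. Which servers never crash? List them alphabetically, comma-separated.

edge-2, lb-1, search-1

Round 1 — queue-1 at 120 > 110. queue-1 crashes.
  queue-1 sheds 120 req/s to lb-1, lb-2: 60 each.
    lb-1: 10+60 = 70 ≤ 90
    lb-2: 30+60 = 90 > 60
Round 2 — lb-2 crashes.
  lb-2 sheds 90 req/s: no online neighbours, lost.
No further crashes.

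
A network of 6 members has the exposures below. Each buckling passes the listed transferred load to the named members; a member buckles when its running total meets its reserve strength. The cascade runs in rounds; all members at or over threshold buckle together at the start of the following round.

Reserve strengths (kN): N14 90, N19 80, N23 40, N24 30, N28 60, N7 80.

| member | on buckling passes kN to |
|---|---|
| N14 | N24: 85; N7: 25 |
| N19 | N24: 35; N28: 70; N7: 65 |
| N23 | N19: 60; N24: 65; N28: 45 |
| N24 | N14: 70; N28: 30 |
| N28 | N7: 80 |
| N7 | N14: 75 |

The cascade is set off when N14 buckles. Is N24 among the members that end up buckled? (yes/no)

Round 1 — N14 buckles (initial).
  N24: +85 → 85 ≥ 30
  N7: +25 → 25 < 80
Round 2 — N24 buckles.
  N28: +30 → 30 < 60
No further bucklings.

yes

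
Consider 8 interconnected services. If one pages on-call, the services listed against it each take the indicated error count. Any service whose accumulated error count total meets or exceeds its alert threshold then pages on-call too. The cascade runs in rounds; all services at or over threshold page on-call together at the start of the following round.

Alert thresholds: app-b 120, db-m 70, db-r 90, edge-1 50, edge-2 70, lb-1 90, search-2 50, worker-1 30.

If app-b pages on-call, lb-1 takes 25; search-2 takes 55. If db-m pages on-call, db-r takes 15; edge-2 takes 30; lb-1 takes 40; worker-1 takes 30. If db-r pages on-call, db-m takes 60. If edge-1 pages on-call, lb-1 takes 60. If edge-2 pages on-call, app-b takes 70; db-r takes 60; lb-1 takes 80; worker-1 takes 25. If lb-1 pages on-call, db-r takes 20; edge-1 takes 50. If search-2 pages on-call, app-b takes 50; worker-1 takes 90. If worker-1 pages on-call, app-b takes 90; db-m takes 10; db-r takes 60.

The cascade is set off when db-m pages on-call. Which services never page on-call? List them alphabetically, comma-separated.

Round 1 — db-m pages on-call (initial).
  db-r: +15 → 15 < 90
  edge-2: +30 → 30 < 70
  lb-1: +40 → 40 < 90
  worker-1: +30 → 30 ≥ 30
Round 2 — worker-1 pages on-call.
  app-b: +90 → 90 < 120
  db-r: +60 → 75 < 90
No further pages.

app-b, db-r, edge-1, edge-2, lb-1, search-2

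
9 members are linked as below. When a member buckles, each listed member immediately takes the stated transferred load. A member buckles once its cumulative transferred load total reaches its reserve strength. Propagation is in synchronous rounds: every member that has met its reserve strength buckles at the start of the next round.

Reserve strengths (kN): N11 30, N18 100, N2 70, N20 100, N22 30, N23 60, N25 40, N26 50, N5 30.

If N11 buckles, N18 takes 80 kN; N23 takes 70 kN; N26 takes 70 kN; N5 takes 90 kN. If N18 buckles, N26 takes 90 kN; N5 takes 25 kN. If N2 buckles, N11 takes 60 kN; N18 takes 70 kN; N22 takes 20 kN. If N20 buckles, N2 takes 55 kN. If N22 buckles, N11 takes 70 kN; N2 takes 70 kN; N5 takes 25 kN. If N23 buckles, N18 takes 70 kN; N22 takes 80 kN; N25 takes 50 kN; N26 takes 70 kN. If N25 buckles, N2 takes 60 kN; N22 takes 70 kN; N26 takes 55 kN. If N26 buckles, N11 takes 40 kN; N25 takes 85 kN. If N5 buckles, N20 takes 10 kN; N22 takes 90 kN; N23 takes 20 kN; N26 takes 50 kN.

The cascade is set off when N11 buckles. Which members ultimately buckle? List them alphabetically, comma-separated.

Round 1 — N11 buckles (initial).
  N18: +80 → 80 < 100
  N23: +70 → 70 ≥ 60
  N26: +70 → 70 ≥ 50
  N5: +90 → 90 ≥ 30
Round 2 — N23, N26, N5 buckle.
  N18: +70 → 150 ≥ 100
  N20: +10 → 10 < 100
  N22: +80+90 → 170 ≥ 30
  N25: +50+85 → 135 ≥ 40
Round 3 — N18, N22, N25 buckle.
  N2: +70+60 → 130 ≥ 70
Round 4 — N2 buckles.
No further bucklings.

N11, N18, N2, N22, N23, N25, N26, N5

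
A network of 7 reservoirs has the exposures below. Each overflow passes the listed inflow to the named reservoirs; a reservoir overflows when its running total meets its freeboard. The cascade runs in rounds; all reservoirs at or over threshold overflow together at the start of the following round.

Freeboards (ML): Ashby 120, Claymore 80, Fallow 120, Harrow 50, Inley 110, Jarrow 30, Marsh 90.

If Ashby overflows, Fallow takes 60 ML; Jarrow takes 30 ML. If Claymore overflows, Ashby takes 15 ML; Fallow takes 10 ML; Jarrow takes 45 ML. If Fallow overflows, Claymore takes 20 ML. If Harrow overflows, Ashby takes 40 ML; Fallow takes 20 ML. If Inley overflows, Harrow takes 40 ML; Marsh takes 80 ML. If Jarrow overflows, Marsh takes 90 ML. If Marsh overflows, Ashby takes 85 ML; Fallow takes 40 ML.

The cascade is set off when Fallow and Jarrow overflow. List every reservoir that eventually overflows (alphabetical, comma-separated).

Round 1 — Fallow, Jarrow overflow (initial).
  Claymore: +20 → 20 < 80
  Marsh: +90 → 90 ≥ 90
Round 2 — Marsh overflows.
  Ashby: +85 → 85 < 120
No further overflows.

Fallow, Jarrow, Marsh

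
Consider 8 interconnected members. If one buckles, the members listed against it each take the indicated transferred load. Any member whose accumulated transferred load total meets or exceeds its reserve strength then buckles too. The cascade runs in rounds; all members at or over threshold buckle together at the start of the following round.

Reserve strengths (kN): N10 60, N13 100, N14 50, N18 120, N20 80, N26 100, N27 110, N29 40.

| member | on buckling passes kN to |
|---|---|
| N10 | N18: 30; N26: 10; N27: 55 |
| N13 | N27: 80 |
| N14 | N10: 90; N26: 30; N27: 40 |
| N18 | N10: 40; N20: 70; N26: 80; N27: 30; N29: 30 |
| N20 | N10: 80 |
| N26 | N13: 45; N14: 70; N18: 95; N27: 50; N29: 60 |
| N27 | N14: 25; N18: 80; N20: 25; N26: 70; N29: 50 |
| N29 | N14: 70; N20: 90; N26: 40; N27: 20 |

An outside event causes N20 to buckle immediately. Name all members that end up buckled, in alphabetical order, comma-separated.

N10, N20

Round 1 — N20 buckles (initial).
  N10: +80 → 80 ≥ 60
Round 2 — N10 buckles.
  N18: +30 → 30 < 120
  N26: +10 → 10 < 100
  N27: +55 → 55 < 110
No further bucklings.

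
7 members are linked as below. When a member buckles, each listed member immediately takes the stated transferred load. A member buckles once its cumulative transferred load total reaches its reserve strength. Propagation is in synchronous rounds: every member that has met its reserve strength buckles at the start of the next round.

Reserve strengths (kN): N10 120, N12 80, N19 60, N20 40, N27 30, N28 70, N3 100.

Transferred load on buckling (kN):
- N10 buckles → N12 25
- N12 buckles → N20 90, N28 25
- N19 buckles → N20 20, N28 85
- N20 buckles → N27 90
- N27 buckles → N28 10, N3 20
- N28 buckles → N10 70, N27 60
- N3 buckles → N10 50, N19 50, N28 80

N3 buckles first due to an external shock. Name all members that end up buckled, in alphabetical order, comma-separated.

Round 1 — N3 buckles (initial).
  N10: +50 → 50 < 120
  N19: +50 → 50 < 60
  N28: +80 → 80 ≥ 70
Round 2 — N28 buckles.
  N10: +70 → 120 ≥ 120
  N27: +60 → 60 ≥ 30
Round 3 — N10, N27 buckle.
  N12: +25 → 25 < 80
No further bucklings.

N10, N27, N28, N3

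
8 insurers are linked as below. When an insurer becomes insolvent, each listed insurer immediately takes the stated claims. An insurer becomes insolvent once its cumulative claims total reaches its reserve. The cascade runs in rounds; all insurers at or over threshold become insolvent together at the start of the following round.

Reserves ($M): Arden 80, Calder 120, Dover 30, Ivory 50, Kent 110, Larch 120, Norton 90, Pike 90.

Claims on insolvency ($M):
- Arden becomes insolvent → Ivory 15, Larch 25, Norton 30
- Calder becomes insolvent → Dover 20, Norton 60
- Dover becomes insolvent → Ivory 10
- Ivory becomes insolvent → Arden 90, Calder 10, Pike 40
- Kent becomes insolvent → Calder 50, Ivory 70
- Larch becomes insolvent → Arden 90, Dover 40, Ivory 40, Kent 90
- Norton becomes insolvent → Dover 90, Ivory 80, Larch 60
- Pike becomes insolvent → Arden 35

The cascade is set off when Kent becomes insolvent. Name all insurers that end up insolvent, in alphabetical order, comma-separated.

Arden, Ivory, Kent

Round 1 — Kent becomes insolvent (initial).
  Calder: +50 → 50 < 120
  Ivory: +70 → 70 ≥ 50
Round 2 — Ivory becomes insolvent.
  Arden: +90 → 90 ≥ 80
  Calder: +10 → 60 < 120
  Pike: +40 → 40 < 90
Round 3 — Arden becomes insolvent.
  Larch: +25 → 25 < 120
  Norton: +30 → 30 < 90
No further insolvencies.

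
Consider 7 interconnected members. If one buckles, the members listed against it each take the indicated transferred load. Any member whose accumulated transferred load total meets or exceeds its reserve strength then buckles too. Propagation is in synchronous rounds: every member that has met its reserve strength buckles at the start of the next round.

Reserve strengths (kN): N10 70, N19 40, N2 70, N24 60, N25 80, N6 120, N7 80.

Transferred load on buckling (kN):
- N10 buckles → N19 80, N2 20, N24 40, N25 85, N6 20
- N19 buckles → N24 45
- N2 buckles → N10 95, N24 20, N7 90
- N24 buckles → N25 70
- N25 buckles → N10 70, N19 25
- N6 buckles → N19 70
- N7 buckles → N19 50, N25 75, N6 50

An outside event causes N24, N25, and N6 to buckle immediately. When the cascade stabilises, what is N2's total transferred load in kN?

Round 1 — N24, N25, N6 buckle (initial).
  N10: +70 → 70 ≥ 70
  N19: +25+70 → 95 ≥ 40
Round 2 — N10, N19 buckle.
  N2: +20 → 20 < 70
No further bucklings.

20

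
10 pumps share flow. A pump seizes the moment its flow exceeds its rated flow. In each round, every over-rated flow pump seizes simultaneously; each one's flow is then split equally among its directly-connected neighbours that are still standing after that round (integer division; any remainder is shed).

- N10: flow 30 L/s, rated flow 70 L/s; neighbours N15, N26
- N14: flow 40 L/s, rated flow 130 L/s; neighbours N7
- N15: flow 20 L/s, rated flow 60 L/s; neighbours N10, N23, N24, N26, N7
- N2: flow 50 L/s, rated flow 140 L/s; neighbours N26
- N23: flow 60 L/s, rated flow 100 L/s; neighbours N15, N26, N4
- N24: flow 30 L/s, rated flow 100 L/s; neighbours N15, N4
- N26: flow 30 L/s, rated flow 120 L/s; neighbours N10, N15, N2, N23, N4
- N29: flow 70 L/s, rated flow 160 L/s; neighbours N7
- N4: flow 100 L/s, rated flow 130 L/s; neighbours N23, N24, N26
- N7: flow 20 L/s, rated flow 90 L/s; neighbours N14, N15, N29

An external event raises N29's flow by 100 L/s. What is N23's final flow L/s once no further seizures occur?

88

Round 1 — N29 at 170 > 160. N29 seizes.
  N29 sheds 170 L/s to N7: 170 each.
    N7: 20+170 = 190 > 90
Round 2 — N7 seizes.
  N7 sheds 190 L/s to N14, N15: 95 each.
    N14: 40+95 = 135 > 130
    N15: 20+95 = 115 > 60
Round 3 — N14, N15 seize.
  N14 sheds 135 L/s: no online neighbours, lost.
  N15 sheds 115 L/s to N10, N23, N24, N26: 28 each (3 lost).
    N10: 30+28 = 58 ≤ 70
    N23: 60+28 = 88 ≤ 100
    N24: 30+28 = 58 ≤ 100
    N26: 30+28 = 58 ≤ 120
No further seizures.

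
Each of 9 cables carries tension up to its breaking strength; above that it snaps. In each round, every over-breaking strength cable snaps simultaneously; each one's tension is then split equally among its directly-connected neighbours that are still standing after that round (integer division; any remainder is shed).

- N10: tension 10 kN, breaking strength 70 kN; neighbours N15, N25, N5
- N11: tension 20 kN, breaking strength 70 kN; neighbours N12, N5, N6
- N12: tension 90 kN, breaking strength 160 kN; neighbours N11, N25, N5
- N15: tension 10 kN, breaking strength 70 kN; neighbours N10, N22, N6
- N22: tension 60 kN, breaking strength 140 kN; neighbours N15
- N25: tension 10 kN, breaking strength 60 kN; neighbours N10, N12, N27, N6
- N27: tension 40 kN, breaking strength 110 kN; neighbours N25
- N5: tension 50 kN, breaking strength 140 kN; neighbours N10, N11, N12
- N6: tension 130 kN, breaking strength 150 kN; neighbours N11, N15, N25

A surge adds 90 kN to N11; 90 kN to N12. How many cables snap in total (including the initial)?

Round 1 — N11 at 110 > 70; N12 at 180 > 160. N11, N12 snap.
  N11 sheds 110 kN to N5, N6: 55 each.
    N5: 50+55 = 105 ≤ 140
    N6: 130+55 = 185 > 150
  N12 sheds 180 kN to N25, N5: 90 each.
    N25: 10+90 = 100 > 60
    N5: 105+90 = 195 > 140
Round 2 — N25, N5, N6 snap.
  N25 sheds 100 kN to N10, N27: 50 each.
    N10: 10+50 = 60 ≤ 70
    N27: 40+50 = 90 ≤ 110
  N5 sheds 195 kN to N10: 195 each.
    N10: 60+195 = 255 > 70
  N6 sheds 185 kN to N15: 185 each.
    N15: 10+185 = 195 > 70
Round 3 — N10, N15 snap.
  N10 sheds 255 kN: no online neighbours, lost.
  N15 sheds 195 kN to N22: 195 each.
    N22: 60+195 = 255 > 140
Round 4 — N22 snaps.
  N22 sheds 255 kN: no online neighbours, lost.
No further breaks.

8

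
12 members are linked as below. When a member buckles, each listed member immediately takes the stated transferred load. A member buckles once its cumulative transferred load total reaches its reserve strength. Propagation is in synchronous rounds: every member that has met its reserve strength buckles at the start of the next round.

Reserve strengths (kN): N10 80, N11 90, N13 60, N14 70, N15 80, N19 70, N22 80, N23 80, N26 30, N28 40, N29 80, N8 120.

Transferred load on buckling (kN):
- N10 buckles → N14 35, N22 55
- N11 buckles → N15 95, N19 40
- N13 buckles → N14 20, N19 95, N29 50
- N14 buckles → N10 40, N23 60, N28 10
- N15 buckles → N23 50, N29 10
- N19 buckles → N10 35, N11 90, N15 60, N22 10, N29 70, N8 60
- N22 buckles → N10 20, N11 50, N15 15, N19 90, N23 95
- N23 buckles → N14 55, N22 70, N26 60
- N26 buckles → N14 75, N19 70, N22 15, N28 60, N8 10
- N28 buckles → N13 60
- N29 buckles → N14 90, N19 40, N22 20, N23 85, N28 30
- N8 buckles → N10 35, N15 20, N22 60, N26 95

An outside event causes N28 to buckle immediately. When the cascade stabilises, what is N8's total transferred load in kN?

70

Round 1 — N28 buckles (initial).
  N13: +60 → 60 ≥ 60
Round 2 — N13 buckles.
  N14: +20 → 20 < 70
  N19: +95 → 95 ≥ 70
  N29: +50 → 50 < 80
Round 3 — N19 buckles.
  N10: +35 → 35 < 80
  N11: +90 → 90 ≥ 90
  N15: +60 → 60 < 80
  N22: +10 → 10 < 80
  N29: +70 → 120 ≥ 80
  N8: +60 → 60 < 120
Round 4 — N11, N29 buckle.
  N14: +90 → 110 ≥ 70
  N15: +95 → 155 ≥ 80
  N22: +20 → 30 < 80
  N23: +85 → 85 ≥ 80
Round 5 — N14, N15, N23 buckle.
  N10: +40 → 75 < 80
  N22: +70 → 100 ≥ 80
  N26: +60 → 60 ≥ 30
Round 6 — N22, N26 buckle.
  N10: +20 → 95 ≥ 80
  N8: +10 → 70 < 120
Round 7 — N10 buckles.
No further bucklings.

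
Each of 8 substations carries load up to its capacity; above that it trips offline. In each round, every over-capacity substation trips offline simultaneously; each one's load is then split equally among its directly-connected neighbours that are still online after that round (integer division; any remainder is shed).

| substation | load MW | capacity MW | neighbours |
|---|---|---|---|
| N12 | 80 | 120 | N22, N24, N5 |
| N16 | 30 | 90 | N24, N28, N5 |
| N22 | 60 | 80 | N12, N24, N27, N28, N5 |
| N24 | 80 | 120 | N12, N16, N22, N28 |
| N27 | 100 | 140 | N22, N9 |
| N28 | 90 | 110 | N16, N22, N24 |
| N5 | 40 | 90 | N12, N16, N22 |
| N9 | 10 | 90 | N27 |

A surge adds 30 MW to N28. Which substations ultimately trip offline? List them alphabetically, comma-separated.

N12, N16, N22, N24, N28, N5

Round 1 — N28 at 120 > 110. N28 trips offline.
  N28 sheds 120 MW to N16, N22, N24: 40 each.
    N16: 30+40 = 70 ≤ 90
    N22: 60+40 = 100 > 80
    N24: 80+40 = 120 ≤ 120
Round 2 — N22 trips offline.
  N22 sheds 100 MW to N12, N24, N27, N5: 25 each.
    N12: 80+25 = 105 ≤ 120
    N24: 120+25 = 145 > 120
    N27: 100+25 = 125 ≤ 140
    N5: 40+25 = 65 ≤ 90
Round 3 — N24 trips offline.
  N24 sheds 145 MW to N12, N16: 72 each (1 lost).
    N12: 105+72 = 177 > 120
    N16: 70+72 = 142 > 90
Round 4 — N12, N16 trip offline.
  N12 sheds 177 MW to N5: 177 each.
    N5: 65+177 = 242 > 90
  N16 sheds 142 MW to N5: 142 each.
    N5: 242+142 = 384 > 90
Round 5 — N5 trips offline.
  N5 sheds 384 MW: no online neighbours, lost.
No further trips.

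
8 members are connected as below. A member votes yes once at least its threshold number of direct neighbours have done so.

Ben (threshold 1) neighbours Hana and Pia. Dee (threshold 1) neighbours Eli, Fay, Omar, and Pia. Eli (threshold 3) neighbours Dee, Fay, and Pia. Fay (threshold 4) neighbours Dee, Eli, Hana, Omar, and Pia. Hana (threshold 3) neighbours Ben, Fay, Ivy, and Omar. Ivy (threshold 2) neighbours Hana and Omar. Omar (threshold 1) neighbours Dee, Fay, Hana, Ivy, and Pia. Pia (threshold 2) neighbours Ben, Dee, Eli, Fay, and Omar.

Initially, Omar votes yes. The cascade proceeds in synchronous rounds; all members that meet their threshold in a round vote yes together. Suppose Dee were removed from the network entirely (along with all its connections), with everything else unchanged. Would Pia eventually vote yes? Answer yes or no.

no

With Dee removed:
Round 1 — Omar votes yes (initial).
Round 2 — no new yes votes; cascade stops.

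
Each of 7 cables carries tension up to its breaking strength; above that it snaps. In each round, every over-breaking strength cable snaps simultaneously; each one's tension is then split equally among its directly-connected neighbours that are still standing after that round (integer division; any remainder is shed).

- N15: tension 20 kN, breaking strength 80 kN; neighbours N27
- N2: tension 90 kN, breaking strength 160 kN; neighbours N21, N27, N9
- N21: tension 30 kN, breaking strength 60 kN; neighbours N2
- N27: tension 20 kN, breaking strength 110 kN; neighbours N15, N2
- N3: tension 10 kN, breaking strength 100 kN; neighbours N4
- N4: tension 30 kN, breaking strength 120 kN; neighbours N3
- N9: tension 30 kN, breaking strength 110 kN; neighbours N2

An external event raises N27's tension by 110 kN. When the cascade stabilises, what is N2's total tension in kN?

155

Round 1 — N27 at 130 > 110. N27 snaps.
  N27 sheds 130 kN to N15, N2: 65 each.
    N15: 20+65 = 85 > 80
    N2: 90+65 = 155 ≤ 160
Round 2 — N15 snaps.
  N15 sheds 85 kN: no online neighbours, lost.
No further breaks.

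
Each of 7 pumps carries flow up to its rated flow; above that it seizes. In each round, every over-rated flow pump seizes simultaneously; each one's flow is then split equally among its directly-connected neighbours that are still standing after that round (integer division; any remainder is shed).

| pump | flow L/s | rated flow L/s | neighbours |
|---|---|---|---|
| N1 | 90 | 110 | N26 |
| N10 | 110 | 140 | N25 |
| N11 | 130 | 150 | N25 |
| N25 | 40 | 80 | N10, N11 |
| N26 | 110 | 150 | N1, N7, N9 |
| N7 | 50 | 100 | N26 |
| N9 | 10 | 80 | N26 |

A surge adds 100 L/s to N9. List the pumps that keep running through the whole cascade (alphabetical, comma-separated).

Round 1 — N9 at 110 > 80. N9 seizes.
  N9 sheds 110 L/s to N26: 110 each.
    N26: 110+110 = 220 > 150
Round 2 — N26 seizes.
  N26 sheds 220 L/s to N1, N7: 110 each.
    N1: 90+110 = 200 > 110
    N7: 50+110 = 160 > 100
Round 3 — N1, N7 seize.
  N1 sheds 200 L/s: no online neighbours, lost.
  N7 sheds 160 L/s: no online neighbours, lost.
No further seizures.

N10, N11, N25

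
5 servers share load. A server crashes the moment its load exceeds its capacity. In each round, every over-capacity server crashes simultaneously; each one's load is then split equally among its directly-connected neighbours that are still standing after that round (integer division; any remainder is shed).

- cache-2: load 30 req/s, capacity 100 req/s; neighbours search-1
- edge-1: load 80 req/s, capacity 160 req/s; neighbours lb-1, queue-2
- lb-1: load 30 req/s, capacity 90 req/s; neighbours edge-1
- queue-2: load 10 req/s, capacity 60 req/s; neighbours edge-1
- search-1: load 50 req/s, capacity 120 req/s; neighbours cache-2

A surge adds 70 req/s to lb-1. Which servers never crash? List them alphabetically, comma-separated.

cache-2, search-1

Round 1 — lb-1 at 100 > 90. lb-1 crashes.
  lb-1 sheds 100 req/s to edge-1: 100 each.
    edge-1: 80+100 = 180 > 160
Round 2 — edge-1 crashes.
  edge-1 sheds 180 req/s to queue-2: 180 each.
    queue-2: 10+180 = 190 > 60
Round 3 — queue-2 crashes.
  queue-2 sheds 190 req/s: no online neighbours, lost.
No further crashes.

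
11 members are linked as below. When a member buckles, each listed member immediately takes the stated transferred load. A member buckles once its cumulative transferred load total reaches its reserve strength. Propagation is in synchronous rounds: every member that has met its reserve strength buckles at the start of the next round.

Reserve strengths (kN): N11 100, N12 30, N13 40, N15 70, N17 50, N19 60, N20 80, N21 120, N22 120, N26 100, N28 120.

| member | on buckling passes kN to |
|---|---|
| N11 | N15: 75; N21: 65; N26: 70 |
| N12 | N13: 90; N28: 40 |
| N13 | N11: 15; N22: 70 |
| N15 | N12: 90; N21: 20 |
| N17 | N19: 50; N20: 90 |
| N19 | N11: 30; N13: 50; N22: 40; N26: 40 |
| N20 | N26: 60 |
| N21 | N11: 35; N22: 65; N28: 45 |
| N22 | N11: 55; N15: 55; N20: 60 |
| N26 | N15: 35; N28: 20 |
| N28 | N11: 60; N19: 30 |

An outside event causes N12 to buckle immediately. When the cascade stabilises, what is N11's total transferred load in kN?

Round 1 — N12 buckles (initial).
  N13: +90 → 90 ≥ 40
  N28: +40 → 40 < 120
Round 2 — N13 buckles.
  N11: +15 → 15 < 100
  N22: +70 → 70 < 120
No further bucklings.

15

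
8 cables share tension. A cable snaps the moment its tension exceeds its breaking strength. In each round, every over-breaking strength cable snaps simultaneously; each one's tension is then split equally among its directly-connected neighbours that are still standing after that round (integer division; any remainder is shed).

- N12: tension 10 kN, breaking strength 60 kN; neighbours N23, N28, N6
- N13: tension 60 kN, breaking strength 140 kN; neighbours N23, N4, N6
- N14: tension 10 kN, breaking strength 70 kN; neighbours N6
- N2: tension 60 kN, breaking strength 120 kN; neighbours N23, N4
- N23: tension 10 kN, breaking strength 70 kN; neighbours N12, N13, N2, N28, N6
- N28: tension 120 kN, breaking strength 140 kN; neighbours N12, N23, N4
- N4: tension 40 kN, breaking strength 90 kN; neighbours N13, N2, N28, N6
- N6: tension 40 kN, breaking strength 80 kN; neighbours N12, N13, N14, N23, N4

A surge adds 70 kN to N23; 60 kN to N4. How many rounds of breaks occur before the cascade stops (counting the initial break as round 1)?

Round 1 — N23 at 80 > 70; N4 at 100 > 90. N23, N4 snap.
  N23 sheds 80 kN to N12, N13, N2, N28, N6: 16 each.
    N12: 10+16 = 26 ≤ 60
    N13: 60+16 = 76 ≤ 140
    N2: 60+16 = 76 ≤ 120
    N28: 120+16 = 136 ≤ 140
    N6: 40+16 = 56 ≤ 80
  N4 sheds 100 kN to N13, N2, N28, N6: 25 each.
    N13: 76+25 = 101 ≤ 140
    N2: 76+25 = 101 ≤ 120
    N28: 136+25 = 161 > 140
    N6: 56+25 = 81 > 80
Round 2 — N28, N6 snap.
  N28 sheds 161 kN to N12: 161 each.
    N12: 26+161 = 187 > 60
  N6 sheds 81 kN to N12, N13, N14: 27 each.
    N12: 187+27 = 214 > 60
    N13: 101+27 = 128 ≤ 140
    N14: 10+27 = 37 ≤ 70
Round 3 — N12 snaps.
  N12 sheds 214 kN: no online neighbours, lost.
No further breaks.

3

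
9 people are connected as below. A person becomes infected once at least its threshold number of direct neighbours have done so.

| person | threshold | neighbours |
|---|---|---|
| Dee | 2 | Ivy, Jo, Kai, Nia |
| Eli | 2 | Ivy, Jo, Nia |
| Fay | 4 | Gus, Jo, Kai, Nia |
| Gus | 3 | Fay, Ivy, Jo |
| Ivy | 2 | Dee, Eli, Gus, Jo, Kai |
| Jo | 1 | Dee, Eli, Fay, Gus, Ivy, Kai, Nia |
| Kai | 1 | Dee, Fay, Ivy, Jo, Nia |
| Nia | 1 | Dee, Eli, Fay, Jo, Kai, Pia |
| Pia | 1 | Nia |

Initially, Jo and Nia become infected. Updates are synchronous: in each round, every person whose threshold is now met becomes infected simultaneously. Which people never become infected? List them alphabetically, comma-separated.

Fay, Gus

Round 1 — Jo, Nia become infected (initial).
Round 2 — checking thresholds:
  Dee: 2 of 4 neighbours ≥ 2, becomes infected.
  Eli: 2 of 3 neighbours ≥ 2, becomes infected.
  Fay: 2 of 4 neighbours < 4, holds.
  Gus: 1 of 3 neighbours < 3, holds.
  Ivy: 1 of 5 neighbours < 2, holds.
  Kai: 2 of 5 neighbours ≥ 1, becomes infected.
  Pia: 1 of 1 neighbours ≥ 1, becomes infected.
Round 3 — checking thresholds:
  Fay: 3 of 4 neighbours < 4, holds.
  Gus: 1 of 3 neighbours < 3, holds.
  Ivy: 4 of 5 neighbours ≥ 2, becomes infected.
Round 4 — no new infections; cascade stops.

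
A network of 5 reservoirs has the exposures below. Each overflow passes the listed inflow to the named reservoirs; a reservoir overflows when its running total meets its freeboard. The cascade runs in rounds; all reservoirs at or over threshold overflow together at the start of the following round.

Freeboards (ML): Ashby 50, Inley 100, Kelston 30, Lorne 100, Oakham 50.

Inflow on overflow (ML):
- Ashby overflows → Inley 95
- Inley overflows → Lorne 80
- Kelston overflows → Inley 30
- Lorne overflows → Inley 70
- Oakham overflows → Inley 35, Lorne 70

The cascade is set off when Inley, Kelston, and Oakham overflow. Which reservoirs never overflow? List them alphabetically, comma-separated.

Ashby

Round 1 — Inley, Kelston, Oakham overflow (initial).
  Lorne: +80+70 → 150 ≥ 100
Round 2 — Lorne overflows.
No further overflows.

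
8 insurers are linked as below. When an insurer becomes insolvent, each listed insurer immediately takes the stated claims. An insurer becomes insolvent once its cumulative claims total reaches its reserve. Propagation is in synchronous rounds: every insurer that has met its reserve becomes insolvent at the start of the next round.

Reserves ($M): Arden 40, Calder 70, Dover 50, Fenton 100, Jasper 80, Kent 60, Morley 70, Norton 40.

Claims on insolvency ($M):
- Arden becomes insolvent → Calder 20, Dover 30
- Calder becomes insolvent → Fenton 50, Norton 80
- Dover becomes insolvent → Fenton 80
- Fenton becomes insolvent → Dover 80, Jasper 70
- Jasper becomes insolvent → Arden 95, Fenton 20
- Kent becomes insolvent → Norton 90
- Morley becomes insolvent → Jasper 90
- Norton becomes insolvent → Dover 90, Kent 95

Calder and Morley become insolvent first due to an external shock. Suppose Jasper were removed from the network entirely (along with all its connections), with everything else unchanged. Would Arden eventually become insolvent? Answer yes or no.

no

With Jasper removed:
Round 1 — Calder, Morley become insolvent (initial).
  Fenton: +50 → 50 < 100
  Norton: +80 → 80 ≥ 40
Round 2 — Norton becomes insolvent.
  Dover: +90 → 90 ≥ 50
  Kent: +95 → 95 ≥ 60
Round 3 — Dover, Kent become insolvent.
  Fenton: +80 → 130 ≥ 100
Round 4 — Fenton becomes insolvent.
No further insolvencies.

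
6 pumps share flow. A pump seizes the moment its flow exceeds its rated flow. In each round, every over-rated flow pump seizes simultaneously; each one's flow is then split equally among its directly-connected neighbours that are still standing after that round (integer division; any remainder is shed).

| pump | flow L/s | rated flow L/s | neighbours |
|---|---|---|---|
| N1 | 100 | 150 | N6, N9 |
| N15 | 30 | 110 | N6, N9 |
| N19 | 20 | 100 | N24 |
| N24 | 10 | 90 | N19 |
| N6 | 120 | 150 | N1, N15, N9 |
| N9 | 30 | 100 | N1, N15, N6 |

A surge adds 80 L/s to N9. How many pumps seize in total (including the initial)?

Round 1 — N9 at 110 > 100. N9 seizes.
  N9 sheds 110 L/s to N1, N15, N6: 36 each (2 lost).
    N1: 100+36 = 136 ≤ 150
    N15: 30+36 = 66 ≤ 110
    N6: 120+36 = 156 > 150
Round 2 — N6 seizes.
  N6 sheds 156 L/s to N1, N15: 78 each.
    N1: 136+78 = 214 > 150
    N15: 66+78 = 144 > 110
Round 3 — N1, N15 seize.
  N1 sheds 214 L/s: no online neighbours, lost.
  N15 sheds 144 L/s: no online neighbours, lost.
No further seizures.

4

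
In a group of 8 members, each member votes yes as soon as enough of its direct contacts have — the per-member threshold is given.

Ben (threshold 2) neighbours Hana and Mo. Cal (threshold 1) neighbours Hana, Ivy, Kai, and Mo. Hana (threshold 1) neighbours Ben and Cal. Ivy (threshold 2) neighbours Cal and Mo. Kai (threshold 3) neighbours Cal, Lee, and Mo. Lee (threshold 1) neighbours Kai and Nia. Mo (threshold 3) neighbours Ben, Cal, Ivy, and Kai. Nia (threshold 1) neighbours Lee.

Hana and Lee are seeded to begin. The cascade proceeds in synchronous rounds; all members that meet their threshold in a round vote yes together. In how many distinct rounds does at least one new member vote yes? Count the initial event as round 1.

2

Round 1 — Hana, Lee vote yes (initial).
Round 2 — checking thresholds:
  Ben: 1 of 2 neighbours < 2, holds.
  Cal: 1 of 4 neighbours ≥ 1, votes yes.
  Kai: 1 of 3 neighbours < 3, holds.
  Nia: 1 of 1 neighbours ≥ 1, votes yes.
Round 3 — no new yes votes; cascade stops.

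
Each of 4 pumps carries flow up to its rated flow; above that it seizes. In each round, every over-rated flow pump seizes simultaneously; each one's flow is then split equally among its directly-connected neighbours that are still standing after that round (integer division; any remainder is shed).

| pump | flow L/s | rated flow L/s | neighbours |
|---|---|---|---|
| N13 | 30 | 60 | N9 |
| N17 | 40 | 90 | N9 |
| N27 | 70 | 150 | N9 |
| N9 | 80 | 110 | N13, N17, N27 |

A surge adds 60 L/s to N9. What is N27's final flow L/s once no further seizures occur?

116

Round 1 — N9 at 140 > 110. N9 seizes.
  N9 sheds 140 L/s to N13, N17, N27: 46 each (2 lost).
    N13: 30+46 = 76 > 60
    N17: 40+46 = 86 ≤ 90
    N27: 70+46 = 116 ≤ 150
Round 2 — N13 seizes.
  N13 sheds 76 L/s: no online neighbours, lost.
No further seizures.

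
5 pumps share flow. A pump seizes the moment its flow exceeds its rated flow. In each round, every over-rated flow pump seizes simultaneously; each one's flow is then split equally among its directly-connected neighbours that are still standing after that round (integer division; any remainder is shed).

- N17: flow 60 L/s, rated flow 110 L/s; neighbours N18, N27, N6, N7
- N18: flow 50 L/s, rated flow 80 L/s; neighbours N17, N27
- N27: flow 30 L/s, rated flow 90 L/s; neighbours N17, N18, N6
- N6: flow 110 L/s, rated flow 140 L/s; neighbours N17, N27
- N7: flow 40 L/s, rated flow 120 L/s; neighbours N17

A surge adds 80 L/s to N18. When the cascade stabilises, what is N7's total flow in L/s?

102

Round 1 — N18 at 130 > 80. N18 seizes.
  N18 sheds 130 L/s to N17, N27: 65 each.
    N17: 60+65 = 125 > 110
    N27: 30+65 = 95 > 90
Round 2 — N17, N27 seize.
  N17 sheds 125 L/s to N6, N7: 62 each (1 lost).
    N6: 110+62 = 172 > 140
    N7: 40+62 = 102 ≤ 120
  N27 sheds 95 L/s to N6: 95 each.
    N6: 172+95 = 267 > 140
Round 3 — N6 seizes.
  N6 sheds 267 L/s: no online neighbours, lost.
No further seizures.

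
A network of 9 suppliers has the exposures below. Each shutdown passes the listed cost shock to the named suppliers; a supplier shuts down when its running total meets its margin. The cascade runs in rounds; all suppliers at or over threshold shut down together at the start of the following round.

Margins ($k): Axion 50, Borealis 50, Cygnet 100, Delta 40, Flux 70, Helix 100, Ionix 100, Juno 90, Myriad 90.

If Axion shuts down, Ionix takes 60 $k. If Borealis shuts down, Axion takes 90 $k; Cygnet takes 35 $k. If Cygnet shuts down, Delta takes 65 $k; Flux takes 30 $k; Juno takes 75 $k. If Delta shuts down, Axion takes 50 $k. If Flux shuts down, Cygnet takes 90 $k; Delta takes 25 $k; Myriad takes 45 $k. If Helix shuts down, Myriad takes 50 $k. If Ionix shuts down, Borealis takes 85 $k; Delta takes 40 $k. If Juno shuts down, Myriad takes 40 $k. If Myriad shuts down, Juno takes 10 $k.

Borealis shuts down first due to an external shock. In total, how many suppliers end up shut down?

2

Round 1 — Borealis shuts down (initial).
  Axion: +90 → 90 ≥ 50
  Cygnet: +35 → 35 < 100
Round 2 — Axion shuts down.
  Ionix: +60 → 60 < 100
No further shutdowns.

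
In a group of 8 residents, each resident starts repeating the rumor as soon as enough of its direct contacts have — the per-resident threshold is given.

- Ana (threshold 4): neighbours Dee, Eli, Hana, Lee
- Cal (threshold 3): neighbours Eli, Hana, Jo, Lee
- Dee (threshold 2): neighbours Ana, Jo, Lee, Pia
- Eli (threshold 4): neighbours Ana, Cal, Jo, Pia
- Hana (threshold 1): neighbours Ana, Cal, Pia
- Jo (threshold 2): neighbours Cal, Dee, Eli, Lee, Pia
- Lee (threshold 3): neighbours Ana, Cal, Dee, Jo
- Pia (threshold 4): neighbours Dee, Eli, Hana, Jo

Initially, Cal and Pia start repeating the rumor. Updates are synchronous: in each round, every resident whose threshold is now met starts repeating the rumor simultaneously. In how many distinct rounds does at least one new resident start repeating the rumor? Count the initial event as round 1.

Round 1 — Cal, Pia start repeating the rumor (initial).
Round 2 — checking thresholds:
  Dee: 1 of 4 neighbours < 2, below threshold.
  Eli: 2 of 4 neighbours < 4, below threshold.
  Hana: 2 of 3 neighbours ≥ 1, starts repeating the rumor.
  Jo: 2 of 5 neighbours ≥ 2, starts repeating the rumor.
  Lee: 1 of 4 neighbours < 3, below threshold.
Round 3 — checking thresholds:
  Ana: 1 of 4 neighbours < 4, below threshold.
  Dee: 2 of 4 neighbours ≥ 2, starts repeating the rumor.
  Eli: 3 of 4 neighbours < 4, below threshold.
  Lee: 2 of 4 neighbours < 3, below threshold.
Round 4 — checking thresholds:
  Ana: 2 of 4 neighbours < 4, below threshold.
  Eli: 3 of 4 neighbours < 4, below threshold.
  Lee: 3 of 4 neighbours ≥ 3, starts repeating the rumor.
Round 5 — no new spreads; cascade stops.

4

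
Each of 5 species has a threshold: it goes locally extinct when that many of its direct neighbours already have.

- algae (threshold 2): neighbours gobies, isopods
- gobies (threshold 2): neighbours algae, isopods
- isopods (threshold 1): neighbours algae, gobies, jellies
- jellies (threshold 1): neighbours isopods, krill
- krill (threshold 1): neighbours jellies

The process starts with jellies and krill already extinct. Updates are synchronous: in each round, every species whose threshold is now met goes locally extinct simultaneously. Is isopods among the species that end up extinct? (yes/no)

Round 1 — jellies, krill go locally extinct (initial).
Round 2 — checking thresholds:
  isopods: 1 of 3 neighbours ≥ 1, goes locally extinct.
Round 3 — no new extinctions; cascade stops.

yes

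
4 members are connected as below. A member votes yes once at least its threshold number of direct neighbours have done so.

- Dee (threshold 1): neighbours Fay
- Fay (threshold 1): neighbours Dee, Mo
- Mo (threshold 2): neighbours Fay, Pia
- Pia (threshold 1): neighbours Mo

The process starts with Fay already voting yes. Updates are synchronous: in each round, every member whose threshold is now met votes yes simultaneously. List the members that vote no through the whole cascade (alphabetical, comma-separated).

Mo, Pia

Round 1 — Fay votes yes (initial).
Round 2 — checking thresholds:
  Dee: 1 of 1 neighbours ≥ 1, votes yes.
  Mo: 1 of 2 neighbours < 2, below threshold.
Round 3 — no new yes votes; cascade stops.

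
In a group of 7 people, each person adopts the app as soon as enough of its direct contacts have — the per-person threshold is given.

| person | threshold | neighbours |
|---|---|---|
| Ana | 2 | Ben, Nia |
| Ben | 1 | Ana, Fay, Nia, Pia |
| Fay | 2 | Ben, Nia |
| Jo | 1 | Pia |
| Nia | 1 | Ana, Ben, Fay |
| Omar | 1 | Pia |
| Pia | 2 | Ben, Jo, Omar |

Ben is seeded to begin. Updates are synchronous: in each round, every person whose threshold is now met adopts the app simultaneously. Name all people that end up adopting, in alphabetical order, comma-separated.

Round 1 — Ben adopts the app (initial).
Round 2 — checking thresholds:
  Ana: 1 of 2 neighbours < 2, below threshold.
  Fay: 1 of 2 neighbours < 2, below threshold.
  Nia: 1 of 3 neighbours ≥ 1, adopts the app.
  Pia: 1 of 3 neighbours < 2, below threshold.
Round 3 — checking thresholds:
  Ana: 2 of 2 neighbours ≥ 2, adopts the app.
  Fay: 2 of 2 neighbours ≥ 2, adopts the app.
  Pia: 1 of 3 neighbours < 2, below threshold.
Round 4 — no new adoptions; cascade stops.

Ana, Ben, Fay, Nia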